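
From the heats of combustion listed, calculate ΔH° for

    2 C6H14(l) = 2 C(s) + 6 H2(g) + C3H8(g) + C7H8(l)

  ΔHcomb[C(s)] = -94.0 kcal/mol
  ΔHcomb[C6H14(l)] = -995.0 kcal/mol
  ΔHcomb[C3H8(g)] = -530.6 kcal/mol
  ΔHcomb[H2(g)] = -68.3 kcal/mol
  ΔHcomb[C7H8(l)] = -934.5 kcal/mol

ΔH° = 72.9 kcal/mol

With combustion enthalpies, reactants minus products:
= [2·(-995.0)] − [2·(-94.0) + 6·(-68.3) + 1·(-530.6) + 1·(-934.5)]
= 72.9 kcal/mol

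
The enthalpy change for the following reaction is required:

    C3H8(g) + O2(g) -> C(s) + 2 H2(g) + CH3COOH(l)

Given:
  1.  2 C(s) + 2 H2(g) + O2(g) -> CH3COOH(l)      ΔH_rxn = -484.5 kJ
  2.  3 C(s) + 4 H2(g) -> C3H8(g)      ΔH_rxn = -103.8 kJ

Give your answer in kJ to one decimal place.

eq. 1 as written: -484.5 kJ
eq. 2 reversed: +103.8 kJ
Summing the manipulated equations, ΔH_rxn = (-484.5) + (+103.8) = -380.7 kJ

ΔH_rxn = -380.7 kJ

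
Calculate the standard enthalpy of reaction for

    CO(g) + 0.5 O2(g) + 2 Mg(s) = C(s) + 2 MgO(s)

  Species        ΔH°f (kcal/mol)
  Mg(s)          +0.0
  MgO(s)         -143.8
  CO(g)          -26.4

ΔHrxn = -261.2 kcal/mol

ΔH°rxn = Σ nΔHf°(products) − Σ nΔHf°(reactants).
Products: 1·(+0.0) + 2·(-143.8) = -287.6
Reactants: 1·(-26.4) + 1/2·(+0.0) + 2·(+0.0) = -26.4
ΔHrxn = (-287.6) − (-26.4) = -261.2 kcal/mol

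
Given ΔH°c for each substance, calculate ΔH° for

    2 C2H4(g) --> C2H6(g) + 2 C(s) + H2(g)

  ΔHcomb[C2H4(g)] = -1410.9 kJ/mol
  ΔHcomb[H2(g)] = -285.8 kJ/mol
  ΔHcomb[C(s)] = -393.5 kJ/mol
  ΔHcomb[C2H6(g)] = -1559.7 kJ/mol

Using ΔH = Σ nΔHc°(reactants) − Σ nΔHc°(products):
= [2·(-1410.9)] − [1·(-1559.7) + 2·(-393.5) + 1·(-285.8)]
= -189.3 kJ/mol

ΔH° = -189.3 kJ/mol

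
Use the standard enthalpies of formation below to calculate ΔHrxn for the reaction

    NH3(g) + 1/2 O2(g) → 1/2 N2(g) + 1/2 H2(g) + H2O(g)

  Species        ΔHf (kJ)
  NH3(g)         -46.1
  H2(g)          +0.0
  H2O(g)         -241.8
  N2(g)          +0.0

ΔH°rxn = Σ nΔHf°(products) − Σ nΔHf°(reactants).
Products: 1/2·(+0.0) + 1/2·(+0.0) + 1·(-241.8) = -241.8
Reactants: 1·(-46.1) + 1/2·(+0.0) = -46.1
ΔHrxn = (-241.8) − (-46.1) = -195.7 kJ

ΔHrxn = -195.7 kJ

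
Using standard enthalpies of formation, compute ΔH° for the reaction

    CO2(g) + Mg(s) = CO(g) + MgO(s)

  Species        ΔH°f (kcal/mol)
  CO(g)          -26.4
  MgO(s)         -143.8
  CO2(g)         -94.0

ΔH° = -76.2 kcal/mol

ΔH°rxn = Σ nΔHf°(products) − Σ nΔHf°(reactants).
Products: 1·(-26.4) + 1·(-143.8) = -170.2
Reactants: 1·(-94.0) + 1·(+0.0) = -94.0
ΔH° = (-170.2) − (-94.0) = -76.2 kcal/mol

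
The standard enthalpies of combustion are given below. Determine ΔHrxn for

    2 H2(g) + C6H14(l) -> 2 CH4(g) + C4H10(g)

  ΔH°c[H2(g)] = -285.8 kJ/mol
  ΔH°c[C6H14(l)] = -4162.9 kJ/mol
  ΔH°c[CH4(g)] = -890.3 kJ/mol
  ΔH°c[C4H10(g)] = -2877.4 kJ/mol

Using ΔH = Σ nΔHc°(reactants) − Σ nΔHc°(products):
= [2·(-285.8) + 1·(-4162.9)] − [2·(-890.3) + 1·(-2877.4)]
= -76.5 kJ/mol

ΔHrxn = -76.5 kJ/mol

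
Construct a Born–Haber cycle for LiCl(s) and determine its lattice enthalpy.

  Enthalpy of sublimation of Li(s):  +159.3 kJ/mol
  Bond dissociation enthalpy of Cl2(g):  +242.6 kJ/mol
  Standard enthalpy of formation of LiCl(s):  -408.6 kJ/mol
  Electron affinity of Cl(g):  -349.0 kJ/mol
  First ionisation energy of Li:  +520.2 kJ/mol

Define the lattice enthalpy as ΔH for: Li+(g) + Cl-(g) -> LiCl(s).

ΔHf° = 1·ΔHsub + 1·(ΣIE) + 1/2·D(Cl2) + 1·EA + U
-408.6 = 1·(+159.3) + 1·(+520.2) + 1/2·(+242.6) + 1·(-349.0) + U
U = -408.6 − (+451.8) = -860.4 kJ/mol

U = -860.4 kJ/mol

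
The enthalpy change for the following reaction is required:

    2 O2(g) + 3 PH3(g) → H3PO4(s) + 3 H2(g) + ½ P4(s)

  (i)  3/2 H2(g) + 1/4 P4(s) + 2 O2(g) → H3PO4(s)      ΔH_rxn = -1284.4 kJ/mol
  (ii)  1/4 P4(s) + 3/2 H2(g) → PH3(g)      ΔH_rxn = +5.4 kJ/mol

(i) as written: -1284.4 kJ/mol
(ii) reversed and × 3: (-3)·(+5.4) = -16.2 kJ/mol
ΔH_rxn = (1)·(-1284.4) + (-3)·(+5.4) = -1300.6 kJ/mol

ΔH_rxn = -1300.6 kJ/mol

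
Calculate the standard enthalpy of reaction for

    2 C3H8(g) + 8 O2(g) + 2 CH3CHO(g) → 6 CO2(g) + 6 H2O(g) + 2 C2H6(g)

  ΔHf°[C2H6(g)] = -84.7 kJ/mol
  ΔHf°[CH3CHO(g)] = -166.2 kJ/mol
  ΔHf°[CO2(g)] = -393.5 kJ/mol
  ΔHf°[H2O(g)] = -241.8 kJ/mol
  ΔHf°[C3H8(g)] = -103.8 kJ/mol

ΔH_rxn = -3441.2 kJ/mol

ΔH°rxn = Σ nΔHf°(products) − Σ nΔHf°(reactants).
Products: 6·(-393.5) + 6·(-241.8) + 2·(-84.7) = -3981.2
Reactants: 2·(-103.8) + 8·(+0.0) + 2·(-166.2) = -540.0
ΔH_rxn = (-3981.2) − (-540.0) = -3441.2 kJ/mol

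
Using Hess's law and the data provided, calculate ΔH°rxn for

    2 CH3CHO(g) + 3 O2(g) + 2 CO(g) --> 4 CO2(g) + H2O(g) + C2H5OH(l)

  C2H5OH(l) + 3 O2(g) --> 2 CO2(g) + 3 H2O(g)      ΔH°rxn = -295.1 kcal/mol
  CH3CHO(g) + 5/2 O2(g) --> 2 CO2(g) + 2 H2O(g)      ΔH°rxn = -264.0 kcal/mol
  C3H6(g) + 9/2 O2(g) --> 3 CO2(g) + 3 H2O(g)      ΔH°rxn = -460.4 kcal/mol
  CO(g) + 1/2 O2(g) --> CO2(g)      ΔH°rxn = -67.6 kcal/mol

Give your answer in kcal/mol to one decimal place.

ΔH°rxn = -368.1 kcal/mol

equation 1 reversed: +295.1 kcal/mol
equation 2 × 2: (2)·(-264.0) = -528.0 kcal/mol
equation 3: not needed.
equation 4 × 2: (2)·(-67.6) = -135.2 kcal/mol
Summing the manipulated equations, ΔH°rxn = (-1)·(-295.1) + (2)·(-264.0) + (2)·(-67.6) = -368.1 kcal/mol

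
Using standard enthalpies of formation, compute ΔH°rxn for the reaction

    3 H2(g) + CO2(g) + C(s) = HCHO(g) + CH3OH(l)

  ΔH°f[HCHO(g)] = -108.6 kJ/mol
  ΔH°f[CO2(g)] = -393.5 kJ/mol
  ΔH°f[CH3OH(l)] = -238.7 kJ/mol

Products: 1·(-108.6) + 1·(-238.7) = -347.3
Reactants: 3·(+0.0) + 1·(-393.5) + 1·(+0.0) = -393.5
ΔH°rxn = (-347.3) − (-393.5) = 46.2 kJ/mol

ΔH°rxn = 46.2 kJ/mol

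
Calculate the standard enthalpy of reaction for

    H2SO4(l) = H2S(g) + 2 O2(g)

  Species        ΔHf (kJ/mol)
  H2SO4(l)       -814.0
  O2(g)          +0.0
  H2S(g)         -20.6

Products: 1·(-20.6) + 2·(+0.0) = -20.6
Reactants: 1·(-814.0) = -814.0
ΔH_rxn = (-20.6) − (-814.0) = 793.4 kJ/mol

ΔH_rxn = 793.4 kJ/mol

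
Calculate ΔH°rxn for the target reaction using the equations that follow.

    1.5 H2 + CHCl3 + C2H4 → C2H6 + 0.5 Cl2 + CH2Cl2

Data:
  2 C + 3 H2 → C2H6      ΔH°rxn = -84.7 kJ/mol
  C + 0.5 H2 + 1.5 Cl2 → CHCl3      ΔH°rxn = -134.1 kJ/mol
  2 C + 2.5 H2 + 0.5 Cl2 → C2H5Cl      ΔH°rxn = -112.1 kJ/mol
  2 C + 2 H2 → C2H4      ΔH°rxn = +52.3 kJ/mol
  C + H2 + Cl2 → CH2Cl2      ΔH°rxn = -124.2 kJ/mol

equation 1 as written (C2H6 already on the product side): -84.7 kJ/mol
equation 2 reversed (reverse to put CHCl3 on the reactant side): +134.1 kJ/mol
equation 3: not needed (C2H5Cl appears nowhere else).
equation 4 reversed (C2H4 must end up as a reactant): -52.3 kJ/mol
equation 5 as written (CH2Cl2 already on the product side): -124.2 kJ/mol
Summing the manipulated equations, ΔH°rxn = (1)·(-84.7) + (-1)·(-134.1) + (-1)·(+52.3) + (1)·(-124.2) = -127.1 kJ/mol

ΔH°rxn = -127.1 kJ/mol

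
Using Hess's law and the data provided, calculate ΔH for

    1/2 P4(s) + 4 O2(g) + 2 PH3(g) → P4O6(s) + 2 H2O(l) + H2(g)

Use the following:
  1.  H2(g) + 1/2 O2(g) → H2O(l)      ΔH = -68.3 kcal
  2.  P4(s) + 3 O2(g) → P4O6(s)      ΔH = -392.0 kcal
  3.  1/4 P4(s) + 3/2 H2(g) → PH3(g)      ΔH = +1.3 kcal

eq. 1 × 2 (×2 to match 2 H2O(l) in the target): (2)·(-68.3) = -136.6 kcal
eq. 2 as written (P4O6(s) already on the product side): -392.0 kcal
eq. 3 reversed and × 2 (reverse to put PH3(g) on the reactant side; ×2 to match 2 PH3(g) in the target): (-2)·(+1.3) = -2.6 kcal
By Hess's law, ΔH = (-136.6) + (-392.0) + (-2.6) = -531.2 kcal

ΔH = -531.2 kcal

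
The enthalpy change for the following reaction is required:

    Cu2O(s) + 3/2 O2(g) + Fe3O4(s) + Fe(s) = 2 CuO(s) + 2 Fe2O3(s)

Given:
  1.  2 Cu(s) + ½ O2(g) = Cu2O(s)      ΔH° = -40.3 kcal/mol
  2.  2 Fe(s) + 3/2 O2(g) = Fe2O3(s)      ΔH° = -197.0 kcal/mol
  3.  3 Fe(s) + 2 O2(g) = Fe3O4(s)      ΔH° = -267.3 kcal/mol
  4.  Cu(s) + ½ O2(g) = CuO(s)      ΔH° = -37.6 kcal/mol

eq. 1 reversed (reverse to put Cu2O(s) on the reactant side): +40.3 kcal/mol
eq. 2 × 2 (×2 to match 2 Fe2O3(s) in the target): (2)·(-197.0) = -394.0 kcal/mol
eq. 3 reversed (reverse to put Fe3O4(s) on the reactant side): +267.3 kcal/mol
eq. 4 × 2 (scale by 2 for the 2 CuO(s)): (2)·(-37.6) = -75.2 kcal/mol
ΔH° = (-1)·(-40.3) + (2)·(-197.0) + (-1)·(-267.3) + (2)·(-37.6) = -161.6 kcal/mol

ΔH° = -161.6 kcal/mol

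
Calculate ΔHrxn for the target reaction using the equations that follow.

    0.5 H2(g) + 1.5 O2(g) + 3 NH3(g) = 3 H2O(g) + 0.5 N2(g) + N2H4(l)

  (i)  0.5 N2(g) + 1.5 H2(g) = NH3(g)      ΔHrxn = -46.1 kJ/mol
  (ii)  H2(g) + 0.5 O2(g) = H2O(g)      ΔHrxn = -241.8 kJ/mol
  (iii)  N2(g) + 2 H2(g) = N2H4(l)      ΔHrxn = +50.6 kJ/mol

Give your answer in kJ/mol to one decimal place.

ΔHrxn = -536.5 kJ/mol

(i) reversed and × 3 (reverse to put NH3(g) on the reactant side; scale by 3 for the 3 NH3(g)): (-3)·(-46.1) = +138.3 kJ/mol
(ii) × 3 (scale by 3 for the 3 H2O(g)): (3)·(-241.8) = -725.4 kJ/mol
(iii) as written (N2H4(l) already on the product side): +50.6 kJ/mol
By Hess's law, ΔHrxn = (+138.3) + (-725.4) + (+50.6) = -536.5 kJ/mol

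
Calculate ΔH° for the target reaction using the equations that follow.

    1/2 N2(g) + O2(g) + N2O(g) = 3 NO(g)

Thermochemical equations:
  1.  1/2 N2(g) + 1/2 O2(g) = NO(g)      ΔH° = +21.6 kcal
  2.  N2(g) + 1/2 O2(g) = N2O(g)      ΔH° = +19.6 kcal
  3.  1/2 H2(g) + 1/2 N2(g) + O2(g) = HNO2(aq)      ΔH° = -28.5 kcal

ΔH° = 45.2 kcal

eq. 1 × 3 (×3 to match 3 NO(g) in the target): (3)·(+21.6) = +64.8 kcal
eq. 2 reversed (reverse to put N2O(g) on the reactant side): -19.6 kcal
eq. 3: not needed (H2(g) appears nowhere else).
Summing the manipulated equations, ΔH° = (+64.8) + (-19.6) = 45.2 kcal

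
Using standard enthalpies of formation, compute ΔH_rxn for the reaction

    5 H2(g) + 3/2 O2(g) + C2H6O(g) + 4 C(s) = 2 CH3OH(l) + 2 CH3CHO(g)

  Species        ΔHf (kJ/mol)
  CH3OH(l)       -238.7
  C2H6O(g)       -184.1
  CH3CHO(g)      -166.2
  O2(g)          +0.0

ΔH°rxn = Σ nΔHf°(products) − Σ nΔHf°(reactants).
Products: 2·(-238.7) + 2·(-166.2) = -809.8
Reactants: 5·(+0.0) + 3/2·(+0.0) + 1·(-184.1) + 4·(+0.0) = -184.1
ΔH_rxn = (-809.8) − (-184.1) = -625.7 kJ/mol

ΔH_rxn = -625.7 kJ/mol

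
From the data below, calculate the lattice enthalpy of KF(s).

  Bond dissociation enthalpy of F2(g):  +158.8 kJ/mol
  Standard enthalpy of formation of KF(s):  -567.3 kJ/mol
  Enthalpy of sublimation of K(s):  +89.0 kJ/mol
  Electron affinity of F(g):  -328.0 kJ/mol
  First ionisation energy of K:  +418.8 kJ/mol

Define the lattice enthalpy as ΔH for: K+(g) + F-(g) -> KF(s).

U = -826.5 kJ/mol

ΔHf° = 1·ΔHsub + 1·(ΣIE) + 1/2·D(F2) + 1·EA + U
-567.3 = 1·(+89.0) + 1·(+418.8) + 1/2·(+158.8) + 1·(-328.0) + U
U = -567.3 − (+259.2) = -826.5 kJ/mol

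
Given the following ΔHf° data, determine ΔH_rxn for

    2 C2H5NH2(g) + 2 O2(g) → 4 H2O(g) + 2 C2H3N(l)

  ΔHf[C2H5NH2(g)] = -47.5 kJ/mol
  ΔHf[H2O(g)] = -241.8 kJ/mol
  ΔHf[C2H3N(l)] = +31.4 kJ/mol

Products: 4·(-241.8) + 2·(+31.4) = -904.4
Reactants: 2·(-47.5) + 2·(+0.0) = -95.0
ΔH_rxn = (-904.4) − (-95.0) = -809.4 kJ/mol

ΔH_rxn = -809.4 kJ/mol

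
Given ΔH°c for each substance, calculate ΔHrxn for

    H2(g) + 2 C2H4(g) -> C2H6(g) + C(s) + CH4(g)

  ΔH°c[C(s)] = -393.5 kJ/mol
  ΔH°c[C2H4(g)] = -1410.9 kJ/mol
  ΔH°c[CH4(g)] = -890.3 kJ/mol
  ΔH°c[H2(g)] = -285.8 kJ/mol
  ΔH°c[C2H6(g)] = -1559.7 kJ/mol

Using ΔH = Σ nΔHc°(reactants) − Σ nΔHc°(products):
= [1·(-285.8) + 2·(-1410.9)] − [1·(-1559.7) + 1·(-393.5) + 1·(-890.3)]
= -264.1 kJ/mol

ΔHrxn = -264.1 kJ/mol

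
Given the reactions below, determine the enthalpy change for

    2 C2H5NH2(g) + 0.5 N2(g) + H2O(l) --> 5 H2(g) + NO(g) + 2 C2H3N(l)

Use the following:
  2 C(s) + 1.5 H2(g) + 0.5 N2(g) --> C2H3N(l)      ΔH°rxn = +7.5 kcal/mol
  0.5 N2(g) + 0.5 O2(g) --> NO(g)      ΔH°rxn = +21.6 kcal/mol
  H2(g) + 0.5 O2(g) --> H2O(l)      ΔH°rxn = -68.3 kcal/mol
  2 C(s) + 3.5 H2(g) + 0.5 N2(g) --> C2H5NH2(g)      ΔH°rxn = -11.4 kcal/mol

ΔH°rxn = 127.7 kcal/mol

equation 1 × 2 (scale by 2 for the 2 C2H3N(l)): (2)·(+7.5) = +15.0 kcal/mol
equation 2 as written (NO(g) already on the product side): +21.6 kcal/mol
equation 3 reversed (H2O(l) must end up as a reactant): +68.3 kcal/mol
equation 4 reversed and × 2 (C2H5NH2(g) must end up as a reactant; scale by 2 for the 2 C2H5NH2(g)): (-2)·(-11.4) = +22.8 kcal/mol
ΔH°rxn = (2)·(+7.5) + (1)·(+21.6) + (-1)·(-68.3) + (-2)·(-11.4) = 127.7 kcal/mol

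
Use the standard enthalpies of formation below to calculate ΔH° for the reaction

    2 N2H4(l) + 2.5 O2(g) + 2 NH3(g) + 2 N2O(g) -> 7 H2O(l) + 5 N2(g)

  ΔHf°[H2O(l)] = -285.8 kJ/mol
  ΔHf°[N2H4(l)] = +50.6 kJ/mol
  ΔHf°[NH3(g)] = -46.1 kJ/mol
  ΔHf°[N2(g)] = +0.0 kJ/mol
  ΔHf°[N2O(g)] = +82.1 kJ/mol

Products: 7·(-285.8) + 5·(+0.0) = -2000.6
Reactants: 2·(+50.6) + 5/2·(+0.0) + 2·(-46.1) + 2·(+82.1) = +173.2
ΔH° = (-2000.6) − (+173.2) = -2173.8 kJ/mol

ΔH° = -2173.8 kJ/mol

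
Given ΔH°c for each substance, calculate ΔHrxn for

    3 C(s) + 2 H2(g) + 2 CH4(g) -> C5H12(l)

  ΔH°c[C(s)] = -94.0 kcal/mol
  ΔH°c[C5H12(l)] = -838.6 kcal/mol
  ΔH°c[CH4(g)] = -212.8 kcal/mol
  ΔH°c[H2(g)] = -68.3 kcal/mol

With combustion enthalpies, reactants minus products:
= [3·(-94.0) + 2·(-68.3) + 2·(-212.8)] − [1·(-838.6)]
= -5.6 kcal/mol

ΔHrxn = -5.6 kcal/mol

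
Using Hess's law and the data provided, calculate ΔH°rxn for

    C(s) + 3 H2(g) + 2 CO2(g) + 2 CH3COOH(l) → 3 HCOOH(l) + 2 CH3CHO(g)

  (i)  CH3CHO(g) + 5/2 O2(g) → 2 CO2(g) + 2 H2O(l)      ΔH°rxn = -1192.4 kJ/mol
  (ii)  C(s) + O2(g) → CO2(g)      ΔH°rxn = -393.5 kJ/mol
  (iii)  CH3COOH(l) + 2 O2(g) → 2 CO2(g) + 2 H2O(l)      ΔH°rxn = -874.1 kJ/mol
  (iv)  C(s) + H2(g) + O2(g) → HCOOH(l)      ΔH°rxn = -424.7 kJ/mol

(i) reversed and × 2 (CH3CHO(g) must end up as a product; scale by 2 for the 2 CH3CHO(g)): (-2)·(-1192.4) = +2384.8 kJ/mol
(ii) reversed and × 2: (-2)·(-393.5) = +787.0 kJ/mol
(iii) × 2 (×2 to match 2 CH3COOH(l) in the target): (2)·(-874.1) = -1748.2 kJ/mol
(iv) × 3 (×3 to match 3 HCOOH(l) in the target): (3)·(-424.7) = -1274.1 kJ/mol
Summing the manipulated equations, ΔH°rxn = (-2)·(-1192.4) + (-2)·(-393.5) + (2)·(-874.1) + (3)·(-424.7) = 149.5 kJ/mol

ΔH°rxn = 149.5 kJ/mol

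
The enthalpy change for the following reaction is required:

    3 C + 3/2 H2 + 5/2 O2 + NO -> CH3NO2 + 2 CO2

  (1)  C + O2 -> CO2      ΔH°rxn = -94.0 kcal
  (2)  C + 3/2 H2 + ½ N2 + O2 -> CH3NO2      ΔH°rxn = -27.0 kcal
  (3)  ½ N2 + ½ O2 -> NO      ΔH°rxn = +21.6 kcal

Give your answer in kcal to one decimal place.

(1) × 2: (2)·(-94.0) = -188.0 kcal
(2) as written: -27.0 kcal
(3) reversed: -21.6 kcal
Summing the manipulated equations, ΔH°rxn = (2)·(-94.0) + (1)·(-27.0) + (-1)·(+21.6) = -236.6 kcal

ΔH°rxn = -236.6 kcal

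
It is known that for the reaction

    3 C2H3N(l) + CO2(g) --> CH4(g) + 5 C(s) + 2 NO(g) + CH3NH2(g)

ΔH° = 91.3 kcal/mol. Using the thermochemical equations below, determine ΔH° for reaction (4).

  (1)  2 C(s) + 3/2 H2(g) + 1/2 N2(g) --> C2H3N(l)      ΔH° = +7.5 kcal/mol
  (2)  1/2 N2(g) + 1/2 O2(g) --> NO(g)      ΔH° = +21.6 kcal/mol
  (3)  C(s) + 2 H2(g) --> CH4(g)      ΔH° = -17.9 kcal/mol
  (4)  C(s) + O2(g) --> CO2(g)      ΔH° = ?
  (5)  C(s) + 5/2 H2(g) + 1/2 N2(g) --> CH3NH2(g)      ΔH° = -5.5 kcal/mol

(1) reversed and × 3: (-3)·(+7.5) = -22.5 kcal/mol
(2) × 2: (2)·(+21.6) = +43.2 kcal/mol
(3) as written: -17.9 kcal/mol
(4) reversed: contributes −x
(5) as written: -5.5 kcal/mol
+91.3 = (-22.5) + (+43.2) + (-17.9) + (-5.5) − x
x = (+91.3 − (-2.7)) / (-1) = -94.0 kcal/mol

ΔH° = -94.0 kcal/mol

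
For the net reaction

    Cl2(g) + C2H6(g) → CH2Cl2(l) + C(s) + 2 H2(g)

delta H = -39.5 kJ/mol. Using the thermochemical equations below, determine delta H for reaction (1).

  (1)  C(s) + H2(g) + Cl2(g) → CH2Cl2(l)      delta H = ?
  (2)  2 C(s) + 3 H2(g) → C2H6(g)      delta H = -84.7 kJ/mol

(1) as written (CH2Cl2(l) already on the product side): contributes x
(2) reversed (reverse to put C2H6(g) on the reactant side): +84.7 kJ/mol
-39.5 = (+84.7) + x
x = (-39.5 − (+84.7)) / (1) = -124.2 kJ/mol

delta H = -124.2 kJ/mol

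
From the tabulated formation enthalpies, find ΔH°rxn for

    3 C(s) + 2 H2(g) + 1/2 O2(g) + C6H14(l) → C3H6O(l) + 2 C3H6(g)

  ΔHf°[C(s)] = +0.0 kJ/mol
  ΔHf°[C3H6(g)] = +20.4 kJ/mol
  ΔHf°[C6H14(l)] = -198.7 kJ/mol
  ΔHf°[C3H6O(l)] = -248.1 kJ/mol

Products: 1·(-248.1) + 2·(+20.4) = -207.3
Reactants: 3·(+0.0) + 2·(+0.0) + 1/2·(+0.0) + 1·(-198.7) = -198.7
ΔH°rxn = (-207.3) − (-198.7) = -8.6 kJ/mol

ΔH°rxn = -8.6 kJ/mol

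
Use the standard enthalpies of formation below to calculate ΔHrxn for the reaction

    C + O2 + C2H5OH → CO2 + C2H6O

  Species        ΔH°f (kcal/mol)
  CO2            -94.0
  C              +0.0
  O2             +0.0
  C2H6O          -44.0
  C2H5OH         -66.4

Products: 1·(-94.0) + 1·(-44.0) = -138.0
Reactants: 1·(+0.0) + 1·(+0.0) + 1·(-66.4) = -66.4
ΔHrxn = (-138.0) − (-66.4) = -71.6 kcal/mol

ΔHrxn = -71.6 kcal/mol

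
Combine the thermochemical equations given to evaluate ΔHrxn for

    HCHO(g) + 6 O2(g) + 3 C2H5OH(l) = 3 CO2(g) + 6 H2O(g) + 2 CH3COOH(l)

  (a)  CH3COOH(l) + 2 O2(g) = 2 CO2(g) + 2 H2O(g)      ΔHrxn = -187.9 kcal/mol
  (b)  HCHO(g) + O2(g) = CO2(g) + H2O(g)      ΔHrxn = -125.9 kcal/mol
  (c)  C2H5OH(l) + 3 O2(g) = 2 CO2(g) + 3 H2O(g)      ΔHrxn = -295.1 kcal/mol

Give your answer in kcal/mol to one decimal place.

ΔHrxn = -635.4 kcal/mol

(a) reversed and × 2 (reverse to put CH3COOH(l) on the product side; ×2 to match 2 CH3COOH(l) in the target): (-2)·(-187.9) = +375.8 kcal/mol
(b) as written (HCHO(g) already on the reactant side): -125.9 kcal/mol
(c) × 3 (scale by 3 for the 3 C2H5OH(l)): (3)·(-295.1) = -885.3 kcal/mol
ΔHrxn = (+375.8) + (-125.9) + (-885.3) = -635.4 kcal/mol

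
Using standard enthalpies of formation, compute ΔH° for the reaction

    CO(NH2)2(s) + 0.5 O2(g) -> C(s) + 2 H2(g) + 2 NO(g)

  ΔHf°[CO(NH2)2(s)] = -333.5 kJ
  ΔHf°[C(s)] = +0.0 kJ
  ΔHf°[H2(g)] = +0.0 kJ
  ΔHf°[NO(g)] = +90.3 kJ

Products: 1·(+0.0) + 2·(+0.0) + 2·(+90.3) = +180.6
Reactants: 1·(-333.5) + 1/2·(+0.0) = -333.5
ΔH° = (+180.6) − (-333.5) = 514.1 kJ

ΔH° = 514.1 kJ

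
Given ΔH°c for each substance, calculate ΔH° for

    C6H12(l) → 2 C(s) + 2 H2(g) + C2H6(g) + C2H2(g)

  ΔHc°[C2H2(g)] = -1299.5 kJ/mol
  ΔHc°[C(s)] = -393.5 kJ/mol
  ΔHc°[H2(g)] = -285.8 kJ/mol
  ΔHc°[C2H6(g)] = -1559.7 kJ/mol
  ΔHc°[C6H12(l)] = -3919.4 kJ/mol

ΔH° = 298.4 kJ/mol

With combustion enthalpies, reactants minus products:
= [1·(-3919.4)] − [2·(-393.5) + 2·(-285.8) + 1·(-1559.7) + 1·(-1299.5)]
= 298.4 kJ/mol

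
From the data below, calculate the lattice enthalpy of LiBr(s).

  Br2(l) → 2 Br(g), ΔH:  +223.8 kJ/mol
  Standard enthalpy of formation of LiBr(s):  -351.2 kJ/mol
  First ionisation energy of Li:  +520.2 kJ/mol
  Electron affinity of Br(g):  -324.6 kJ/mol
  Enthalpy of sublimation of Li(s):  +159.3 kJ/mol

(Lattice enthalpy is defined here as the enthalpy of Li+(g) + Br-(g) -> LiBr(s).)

ΔHf° = 1·ΔHsub + 1·(ΣIE) + 1/2·D(Br2) + 1·EA + U
-351.2 = 1·(+159.3) + 1·(+520.2) + 1/2·(+223.8) + 1·(-324.6) + U
U = -351.2 − (+466.8) = -818.0 kJ/mol

U = -818.0 kJ/mol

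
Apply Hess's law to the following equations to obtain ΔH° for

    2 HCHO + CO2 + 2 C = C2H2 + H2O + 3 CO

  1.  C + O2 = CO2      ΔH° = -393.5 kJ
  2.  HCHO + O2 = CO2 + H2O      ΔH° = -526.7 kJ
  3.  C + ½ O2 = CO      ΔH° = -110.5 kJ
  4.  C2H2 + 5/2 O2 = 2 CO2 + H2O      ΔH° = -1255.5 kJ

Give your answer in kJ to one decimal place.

ΔH° = 264.1 kJ

eq. 1 reversed: +393.5 kJ
eq. 2 × 2: (2)·(-526.7) = -1053.4 kJ
eq. 3 × 3: (3)·(-110.5) = -331.5 kJ
eq. 4 reversed: +1255.5 kJ
Summing the manipulated equations, ΔH° = (-1)·(-393.5) + (2)·(-526.7) + (3)·(-110.5) + (-1)·(-1255.5) = 264.1 kJ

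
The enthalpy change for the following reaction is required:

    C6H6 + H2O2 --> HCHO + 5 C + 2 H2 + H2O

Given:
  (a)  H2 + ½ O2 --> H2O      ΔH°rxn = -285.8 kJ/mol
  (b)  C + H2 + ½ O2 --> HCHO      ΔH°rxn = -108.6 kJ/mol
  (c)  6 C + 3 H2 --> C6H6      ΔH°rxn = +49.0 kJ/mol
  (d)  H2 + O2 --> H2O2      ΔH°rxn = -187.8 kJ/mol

(a) as written (H2O already on the product side): -285.8 kJ/mol
(b) as written (HCHO already on the product side): -108.6 kJ/mol
(c) reversed (C6H6 must end up as a reactant): -49.0 kJ/mol
(d) reversed (H2O2 must end up as a reactant): +187.8 kJ/mol
Since enthalpy is a state function, ΔH°rxn = (-285.8) + (-108.6) + (-49.0) + (+187.8) = -255.6 kJ/mol

ΔH°rxn = -255.6 kJ/mol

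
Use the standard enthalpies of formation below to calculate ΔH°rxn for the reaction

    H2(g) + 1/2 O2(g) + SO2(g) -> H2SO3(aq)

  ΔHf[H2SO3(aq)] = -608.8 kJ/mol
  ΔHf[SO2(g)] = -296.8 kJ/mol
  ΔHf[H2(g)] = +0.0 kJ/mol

ΔH°rxn = -312.0 kJ/mol

Products: 1·(-608.8) = -608.8
Reactants: 1·(+0.0) + 1/2·(+0.0) + 1·(-296.8) = -296.8
ΔH°rxn = (-608.8) − (-296.8) = -312.0 kJ/mol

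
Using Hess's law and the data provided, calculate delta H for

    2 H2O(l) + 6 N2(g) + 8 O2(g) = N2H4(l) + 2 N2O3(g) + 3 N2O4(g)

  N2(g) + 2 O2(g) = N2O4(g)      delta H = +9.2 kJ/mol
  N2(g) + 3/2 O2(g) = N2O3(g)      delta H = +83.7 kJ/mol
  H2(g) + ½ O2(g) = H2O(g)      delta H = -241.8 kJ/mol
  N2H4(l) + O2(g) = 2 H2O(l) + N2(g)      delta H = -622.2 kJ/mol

delta H = 817.2 kJ/mol

equation 1 × 3 (scale by 3 for the 3 N2O4(g)): (3)·(+9.2) = +27.6 kJ/mol
equation 2 × 2 (scale by 2 for the 2 N2O3(g)): (2)·(+83.7) = +167.4 kJ/mol
equation 3: not needed (H2O(g) appears nowhere else).
equation 4 reversed (reverse to put N2H4(l) on the product side): +622.2 kJ/mol
delta H = (+27.6) + (+167.4) + (+622.2) = 817.2 kJ/mol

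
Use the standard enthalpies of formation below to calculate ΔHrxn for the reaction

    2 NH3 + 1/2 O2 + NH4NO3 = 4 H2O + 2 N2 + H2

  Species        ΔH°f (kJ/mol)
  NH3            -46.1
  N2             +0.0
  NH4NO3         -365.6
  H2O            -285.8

ΔHrxn = -685.4 kJ/mol

Products: 4·(-285.8) + 2·(+0.0) + 1·(+0.0) = -1143.2
Reactants: 2·(-46.1) + 1/2·(+0.0) + 1·(-365.6) = -457.8
ΔHrxn = (-1143.2) − (-457.8) = -685.4 kJ/mol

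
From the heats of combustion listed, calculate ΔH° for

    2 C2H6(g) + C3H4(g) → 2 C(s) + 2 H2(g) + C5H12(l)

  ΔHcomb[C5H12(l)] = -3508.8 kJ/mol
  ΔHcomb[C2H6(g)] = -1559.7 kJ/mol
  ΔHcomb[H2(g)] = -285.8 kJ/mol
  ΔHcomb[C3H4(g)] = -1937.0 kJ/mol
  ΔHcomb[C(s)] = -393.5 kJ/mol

ΔH° = -189.0 kJ/mol

Using ΔH = Σ nΔHc°(reactants) − Σ nΔHc°(products):
= [2·(-1559.7) + 1·(-1937.0)] − [2·(-393.5) + 2·(-285.8) + 1·(-3508.8)]
= -189.0 kJ/mol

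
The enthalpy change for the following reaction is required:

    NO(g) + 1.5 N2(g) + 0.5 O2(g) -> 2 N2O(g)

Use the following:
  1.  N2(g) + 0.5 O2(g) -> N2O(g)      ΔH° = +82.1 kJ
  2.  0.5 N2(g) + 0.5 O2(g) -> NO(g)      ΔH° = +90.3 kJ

ΔH° = 73.9 kJ

eq. 1 × 2 (×2 to match 2 N2O(g) in the target): (2)·(+82.1) = +164.2 kJ
eq. 2 reversed (NO(g) must end up as a reactant): -90.3 kJ
ΔH° = (2)·(+82.1) + (-1)·(+90.3) = 73.9 kJ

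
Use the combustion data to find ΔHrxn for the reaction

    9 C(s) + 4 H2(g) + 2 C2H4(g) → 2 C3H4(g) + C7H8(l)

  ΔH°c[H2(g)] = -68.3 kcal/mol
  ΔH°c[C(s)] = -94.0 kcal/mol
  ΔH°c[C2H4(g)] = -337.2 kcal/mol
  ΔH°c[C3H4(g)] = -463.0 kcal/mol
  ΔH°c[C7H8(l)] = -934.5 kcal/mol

With combustion enthalpies, reactants minus products:
= [9·(-94.0) + 4·(-68.3) + 2·(-337.2)] − [2·(-463.0) + 1·(-934.5)]
= 66.9 kcal/mol

ΔHrxn = 66.9 kcal/mol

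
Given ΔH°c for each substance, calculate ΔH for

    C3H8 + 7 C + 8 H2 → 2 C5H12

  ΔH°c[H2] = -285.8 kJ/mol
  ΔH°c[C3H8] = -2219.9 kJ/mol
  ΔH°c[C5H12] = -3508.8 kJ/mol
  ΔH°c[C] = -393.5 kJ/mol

ΔH = -243.2 kJ/mol

With combustion enthalpies, reactants minus products:
= [1·(-2219.9) + 7·(-393.5) + 8·(-285.8)] − [2·(-3508.8)]
= -243.2 kJ/mol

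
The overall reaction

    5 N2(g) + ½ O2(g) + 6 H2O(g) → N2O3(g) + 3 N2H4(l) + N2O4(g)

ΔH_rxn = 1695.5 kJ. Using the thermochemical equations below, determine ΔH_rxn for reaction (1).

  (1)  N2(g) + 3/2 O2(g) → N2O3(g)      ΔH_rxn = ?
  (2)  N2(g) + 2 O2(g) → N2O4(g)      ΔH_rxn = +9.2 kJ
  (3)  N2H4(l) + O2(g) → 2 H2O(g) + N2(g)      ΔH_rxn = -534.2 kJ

ΔH_rxn = 83.7 kJ

(1) as written: contributes x
(2) as written: +9.2 kJ
(3) reversed and × 3: (-3)·(-534.2) = +1602.6 kJ
+1695.5 = (+9.2) + (+1602.6) + x
x = (+1695.5 − (+1611.8)) / (1) = 83.7 kJ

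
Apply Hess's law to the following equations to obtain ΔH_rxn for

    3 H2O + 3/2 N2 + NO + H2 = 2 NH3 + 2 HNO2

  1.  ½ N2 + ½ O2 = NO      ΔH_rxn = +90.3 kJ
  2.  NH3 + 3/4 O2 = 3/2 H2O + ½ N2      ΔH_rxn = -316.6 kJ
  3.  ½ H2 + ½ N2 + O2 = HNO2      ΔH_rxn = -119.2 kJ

eq. 1 reversed (NO must end up as a reactant): -90.3 kJ
eq. 2 reversed and × 2 (reverse to put NH3 on the product side; scale by 2 for the 2 NH3): (-2)·(-316.6) = +633.2 kJ
eq. 3 × 2 (×2 to match 2 HNO2 in the target): (2)·(-119.2) = -238.4 kJ
Combining the equations, ΔH_rxn = (-1)·(+90.3) + (-2)·(-316.6) + (2)·(-119.2) = 304.5 kJ

ΔH_rxn = 304.5 kJ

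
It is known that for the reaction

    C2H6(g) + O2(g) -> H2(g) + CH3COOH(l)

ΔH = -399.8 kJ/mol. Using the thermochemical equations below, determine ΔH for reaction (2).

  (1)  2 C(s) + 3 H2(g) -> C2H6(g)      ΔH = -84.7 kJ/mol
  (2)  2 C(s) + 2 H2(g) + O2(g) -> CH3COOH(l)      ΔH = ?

(1) reversed (reverse to put C2H6(g) on the reactant side): +84.7 kJ/mol
(2) as written (CH3COOH(l) already on the product side): contributes x
-399.8 = (+84.7) + x
x = (-399.8 − (+84.7)) / (1) = -484.5 kJ/mol

ΔH = -484.5 kJ/mol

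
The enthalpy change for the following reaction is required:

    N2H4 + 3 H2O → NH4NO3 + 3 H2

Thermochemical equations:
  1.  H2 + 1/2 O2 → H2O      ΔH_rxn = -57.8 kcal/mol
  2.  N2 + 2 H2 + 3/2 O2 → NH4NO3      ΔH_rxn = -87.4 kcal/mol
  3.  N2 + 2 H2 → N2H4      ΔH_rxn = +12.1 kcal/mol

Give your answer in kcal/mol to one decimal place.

eq. 1 reversed and × 3 (reverse to put H2O on the reactant side; scale by 3 for the 3 H2O): (-3)·(-57.8) = +173.4 kcal/mol
eq. 2 as written (NH4NO3 already on the product side): -87.4 kcal/mol
eq. 3 reversed (reverse to put N2H4 on the reactant side): -12.1 kcal/mol
ΔH_rxn = (-3)·(-57.8) + (1)·(-87.4) + (-1)·(+12.1) = 73.9 kcal/mol

ΔH_rxn = 73.9 kcal/mol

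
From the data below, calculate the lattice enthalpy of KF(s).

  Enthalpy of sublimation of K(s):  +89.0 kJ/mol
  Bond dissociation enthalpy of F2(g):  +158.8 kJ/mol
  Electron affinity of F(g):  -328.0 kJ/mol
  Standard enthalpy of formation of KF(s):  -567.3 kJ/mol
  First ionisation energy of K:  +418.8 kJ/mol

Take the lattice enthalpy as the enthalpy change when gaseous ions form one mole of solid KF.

ΔHf° = 1·ΔHsub + 1·(ΣIE) + 1/2·D(F2) + 1·EA + U
-567.3 = 1·(+89.0) + 1·(+418.8) + 1/2·(+158.8) + 1·(-328.0) + U
U = -567.3 − (+259.2) = -826.5 kJ/mol

U = -826.5 kJ/mol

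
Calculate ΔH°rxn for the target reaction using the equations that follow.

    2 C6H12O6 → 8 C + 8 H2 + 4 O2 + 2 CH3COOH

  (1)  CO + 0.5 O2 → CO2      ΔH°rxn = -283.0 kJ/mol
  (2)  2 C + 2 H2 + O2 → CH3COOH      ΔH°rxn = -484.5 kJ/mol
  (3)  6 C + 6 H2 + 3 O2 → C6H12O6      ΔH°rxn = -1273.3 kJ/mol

(1): not needed.
(2) × 2: (2)·(-484.5) = -969.0 kJ/mol
(3) reversed and × 2: (-2)·(-1273.3) = +2546.6 kJ/mol
By Hess's law, ΔH°rxn = (-969.0) + (+2546.6) = 1577.6 kJ/mol

ΔH°rxn = 1577.6 kJ/mol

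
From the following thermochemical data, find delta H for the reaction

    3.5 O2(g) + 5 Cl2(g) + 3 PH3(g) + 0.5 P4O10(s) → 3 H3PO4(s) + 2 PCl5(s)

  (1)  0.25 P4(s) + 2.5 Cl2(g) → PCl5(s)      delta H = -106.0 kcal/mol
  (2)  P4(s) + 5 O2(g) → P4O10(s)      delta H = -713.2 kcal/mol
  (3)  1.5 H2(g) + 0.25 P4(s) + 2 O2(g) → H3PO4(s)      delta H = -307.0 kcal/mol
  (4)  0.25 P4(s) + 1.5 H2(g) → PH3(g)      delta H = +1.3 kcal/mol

(1) × 2 (×2 to match 2 PCl5(s) in the target): (2)·(-106.0) = -212.0 kcal/mol
(2) reversed and × 1/2 (reverse to put P4O10(s) on the reactant side; scale by 1/2 for the 1/2 P4O10(s)): (-1/2)·(-713.2) = +356.6 kcal/mol
(3) × 3 (scale by 3 for the 3 H3PO4(s)): (3)·(-307.0) = -921.0 kcal/mol
(4) reversed and × 3 (reverse to put PH3(g) on the reactant side; scale by 3 for the 3 PH3(g)): (-3)·(+1.3) = -3.9 kcal/mol
delta H = (2)·(-106.0) + (-1/2)·(-713.2) + (3)·(-307.0) + (-3)·(+1.3) = -780.3 kcal/mol

delta H = -780.3 kcal/mol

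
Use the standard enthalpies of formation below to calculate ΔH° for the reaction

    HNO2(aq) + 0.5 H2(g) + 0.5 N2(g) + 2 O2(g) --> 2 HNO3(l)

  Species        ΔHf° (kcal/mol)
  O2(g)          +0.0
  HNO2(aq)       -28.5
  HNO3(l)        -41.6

ΔH°rxn = Σ nΔHf°(products) − Σ nΔHf°(reactants).
Products: 2·(-41.6) = -83.2
Reactants: 1·(-28.5) + 1/2·(+0.0) + 1/2·(+0.0) + 2·(+0.0) = -28.5
ΔH° = (-83.2) − (-28.5) = -54.7 kcal/mol

ΔH° = -54.7 kcal/mol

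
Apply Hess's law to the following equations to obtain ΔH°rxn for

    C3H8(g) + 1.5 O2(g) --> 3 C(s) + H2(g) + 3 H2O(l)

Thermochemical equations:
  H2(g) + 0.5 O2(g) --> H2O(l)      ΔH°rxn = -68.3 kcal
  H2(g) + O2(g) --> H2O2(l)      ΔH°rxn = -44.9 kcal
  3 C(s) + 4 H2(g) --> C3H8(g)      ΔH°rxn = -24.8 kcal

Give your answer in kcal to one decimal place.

equation 1 × 3 (scale by 3 for the 3 H2O(l)): (3)·(-68.3) = -204.9 kcal
equation 2: not needed (H2O2(l) appears nowhere else).
equation 3 reversed (C3H8(g) must end up as a reactant): +24.8 kcal
By Hess's law, ΔH°rxn = (-204.9) + (+24.8) = -180.1 kcal

ΔH°rxn = -180.1 kcal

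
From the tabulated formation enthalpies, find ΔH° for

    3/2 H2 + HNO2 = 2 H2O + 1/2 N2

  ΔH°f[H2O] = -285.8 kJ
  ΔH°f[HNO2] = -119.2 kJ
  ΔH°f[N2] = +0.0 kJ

Products: 2·(-285.8) + 1/2·(+0.0) = -571.6
Reactants: 3/2·(+0.0) + 1·(-119.2) = -119.2
ΔH° = (-571.6) − (-119.2) = -452.4 kJ

ΔH° = -452.4 kJ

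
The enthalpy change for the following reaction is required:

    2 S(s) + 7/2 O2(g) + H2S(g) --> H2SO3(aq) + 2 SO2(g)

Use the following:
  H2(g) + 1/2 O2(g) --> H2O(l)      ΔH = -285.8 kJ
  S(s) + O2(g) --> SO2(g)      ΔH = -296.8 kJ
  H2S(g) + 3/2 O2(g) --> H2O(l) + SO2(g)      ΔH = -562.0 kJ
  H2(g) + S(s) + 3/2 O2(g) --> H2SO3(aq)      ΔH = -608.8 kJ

equation 1 reversed: +285.8 kJ
equation 2 as written: -296.8 kJ
equation 3 as written (H2S(g) already on the reactant side): -562.0 kJ
equation 4 as written (H2SO3(aq) already on the product side): -608.8 kJ
Since enthalpy is a state function, ΔH = (+285.8) + (-296.8) + (-562.0) + (-608.8) = -1181.8 kJ

ΔH = -1181.8 kJ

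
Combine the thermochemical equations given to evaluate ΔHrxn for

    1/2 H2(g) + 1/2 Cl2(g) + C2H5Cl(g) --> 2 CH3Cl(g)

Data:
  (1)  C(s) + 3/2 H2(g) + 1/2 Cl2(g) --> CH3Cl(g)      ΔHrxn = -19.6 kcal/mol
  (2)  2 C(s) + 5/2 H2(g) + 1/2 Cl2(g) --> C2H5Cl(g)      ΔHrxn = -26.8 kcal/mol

ΔHrxn = -12.4 kcal/mol

(1) × 2 (scale by 2 for the 2 CH3Cl(g)): (2)·(-19.6) = -39.2 kcal/mol
(2) reversed (reverse to put C2H5Cl(g) on the reactant side): +26.8 kcal/mol
Since enthalpy is a state function, ΔHrxn = (2)·(-19.6) + (-1)·(-26.8) = -12.4 kcal/mol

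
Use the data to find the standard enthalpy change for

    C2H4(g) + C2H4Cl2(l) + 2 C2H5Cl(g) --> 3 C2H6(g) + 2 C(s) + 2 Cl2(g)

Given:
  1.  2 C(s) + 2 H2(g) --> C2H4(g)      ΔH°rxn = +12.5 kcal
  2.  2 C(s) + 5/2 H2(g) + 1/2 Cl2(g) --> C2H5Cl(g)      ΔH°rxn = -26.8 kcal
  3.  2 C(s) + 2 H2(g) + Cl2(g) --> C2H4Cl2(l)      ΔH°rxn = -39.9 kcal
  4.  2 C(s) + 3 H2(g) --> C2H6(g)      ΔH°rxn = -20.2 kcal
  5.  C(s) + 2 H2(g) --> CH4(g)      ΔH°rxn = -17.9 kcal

eq. 1 reversed: -12.5 kcal
eq. 2 reversed and × 2: (-2)·(-26.8) = +53.6 kcal
eq. 3 reversed: +39.9 kcal
eq. 4 × 3: (3)·(-20.2) = -60.6 kcal
eq. 5: not needed.
Summing the manipulated equations, ΔH°rxn = (-1)·(+12.5) + (-2)·(-26.8) + (-1)·(-39.9) + (3)·(-20.2) = 20.4 kcal

ΔH°rxn = 20.4 kcal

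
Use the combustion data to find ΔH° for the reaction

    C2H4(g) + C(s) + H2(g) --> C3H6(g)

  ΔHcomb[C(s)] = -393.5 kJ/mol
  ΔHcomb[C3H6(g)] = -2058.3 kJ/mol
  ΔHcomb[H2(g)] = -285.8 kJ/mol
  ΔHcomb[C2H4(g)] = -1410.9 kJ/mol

ΔH° = -31.9 kJ/mol

Using ΔH = Σ nΔHc°(reactants) − Σ nΔHc°(products):
= [1·(-1410.9) + 1·(-393.5) + 1·(-285.8)] − [1·(-2058.3)]
= -31.9 kJ/mol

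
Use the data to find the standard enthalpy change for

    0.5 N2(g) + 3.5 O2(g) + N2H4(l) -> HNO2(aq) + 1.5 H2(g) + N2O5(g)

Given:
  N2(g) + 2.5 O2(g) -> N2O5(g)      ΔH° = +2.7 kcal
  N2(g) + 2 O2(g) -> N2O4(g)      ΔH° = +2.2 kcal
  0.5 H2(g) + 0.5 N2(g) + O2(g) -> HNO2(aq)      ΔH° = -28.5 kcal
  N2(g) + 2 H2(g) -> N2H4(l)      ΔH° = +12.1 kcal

ΔH° = -37.9 kcal

equation 1 as written: +2.7 kcal
equation 2: not needed.
equation 3 as written: -28.5 kcal
equation 4 reversed: -12.1 kcal
Since enthalpy is a state function, ΔH° = (+2.7) + (-28.5) + (-12.1) = -37.9 kcal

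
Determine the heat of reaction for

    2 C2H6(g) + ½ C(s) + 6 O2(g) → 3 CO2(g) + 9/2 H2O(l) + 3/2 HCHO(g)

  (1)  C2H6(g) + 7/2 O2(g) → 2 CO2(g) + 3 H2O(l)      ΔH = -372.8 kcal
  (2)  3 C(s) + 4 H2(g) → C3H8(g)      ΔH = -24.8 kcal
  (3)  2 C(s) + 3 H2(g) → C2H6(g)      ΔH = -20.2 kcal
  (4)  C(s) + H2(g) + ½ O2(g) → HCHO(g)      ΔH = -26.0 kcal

(1) × 3/2 (×3/2 to match 3 CO2(g) in the target): (3/2)·(-372.8) = -559.2 kcal
(2): not needed (C3H8(g) appears nowhere else).
(3) reversed and × 1/2: (-1/2)·(-20.2) = +10.1 kcal
(4) × 3/2 (×3/2 to match 3/2 HCHO(g) in the target): (3/2)·(-26.0) = -39.0 kcal
By Hess's law, ΔH = (-559.2) + (+10.1) + (-39.0) = -588.1 kcal

ΔH = -588.1 kcal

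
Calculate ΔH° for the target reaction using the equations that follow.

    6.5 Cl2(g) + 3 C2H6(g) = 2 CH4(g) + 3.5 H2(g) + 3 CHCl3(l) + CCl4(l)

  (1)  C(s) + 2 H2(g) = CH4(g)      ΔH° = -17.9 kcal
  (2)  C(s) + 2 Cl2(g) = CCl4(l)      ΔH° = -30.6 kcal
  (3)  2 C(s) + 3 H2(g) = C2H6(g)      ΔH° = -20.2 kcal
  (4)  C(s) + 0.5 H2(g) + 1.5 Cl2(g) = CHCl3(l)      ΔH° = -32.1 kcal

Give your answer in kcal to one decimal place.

(1) × 2 (scale by 2 for the 2 CH4(g)): (2)·(-17.9) = -35.8 kcal
(2) as written (CCl4(l) already on the product side): -30.6 kcal
(3) reversed and × 3 (reverse to put C2H6(g) on the reactant side; scale by 3 for the 3 C2H6(g)): (-3)·(-20.2) = +60.6 kcal
(4) × 3 (×3 to match 3 CHCl3(l) in the target): (3)·(-32.1) = -96.3 kcal
Summing the manipulated equations, ΔH° = (2)·(-17.9) + (1)·(-30.6) + (-3)·(-20.2) + (3)·(-32.1) = -102.1 kcal

ΔH° = -102.1 kcal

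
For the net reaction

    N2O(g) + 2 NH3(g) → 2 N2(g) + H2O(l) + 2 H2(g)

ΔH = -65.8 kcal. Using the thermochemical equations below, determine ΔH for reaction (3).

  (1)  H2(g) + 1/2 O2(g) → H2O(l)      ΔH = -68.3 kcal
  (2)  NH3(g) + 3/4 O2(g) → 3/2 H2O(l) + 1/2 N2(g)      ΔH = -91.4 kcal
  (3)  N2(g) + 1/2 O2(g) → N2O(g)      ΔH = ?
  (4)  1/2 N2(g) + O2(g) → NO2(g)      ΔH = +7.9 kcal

(1) reversed and × 2 (H2(g) must end up as a product; ×2 to match 2 H2(g) in the target): (-2)·(-68.3) = +136.6 kcal
(2) × 2 (×2 to match 2 NH3(g) in the target): (2)·(-91.4) = -182.8 kcal
(3) reversed (N2O(g) must end up as a reactant): contributes −x
(4): not needed (NO2(g) appears nowhere else).
-65.8 = (+136.6) + (-182.8) − x
x = (-65.8 − (-46.2)) / (-1) = 19.6 kcal

ΔH = 19.6 kcal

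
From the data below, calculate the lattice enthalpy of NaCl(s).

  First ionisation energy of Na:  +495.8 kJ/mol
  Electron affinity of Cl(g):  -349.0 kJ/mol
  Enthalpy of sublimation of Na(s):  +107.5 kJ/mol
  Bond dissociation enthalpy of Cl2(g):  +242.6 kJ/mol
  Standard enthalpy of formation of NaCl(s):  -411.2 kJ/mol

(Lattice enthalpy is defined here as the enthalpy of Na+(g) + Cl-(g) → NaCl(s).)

ΔHf° = 1·ΔHsub + 1·(ΣIE) + 1/2·D(Cl2) + 1·EA + U
-411.2 = 1·(+107.5) + 1·(+495.8) + 1/2·(+242.6) + 1·(-349.0) + U
U = -411.2 − (+375.6) = -786.8 kJ/mol

U = -786.8 kJ/mol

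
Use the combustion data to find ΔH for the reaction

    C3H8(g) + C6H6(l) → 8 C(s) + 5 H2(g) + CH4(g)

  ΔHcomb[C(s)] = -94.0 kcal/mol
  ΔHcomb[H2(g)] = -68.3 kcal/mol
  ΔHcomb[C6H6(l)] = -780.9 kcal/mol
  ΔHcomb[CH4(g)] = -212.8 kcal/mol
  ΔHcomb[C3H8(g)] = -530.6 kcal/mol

ΔH = -5.2 kcal/mol

With combustion enthalpies, reactants minus products:
= [1·(-530.6) + 1·(-780.9)] − [8·(-94.0) + 5·(-68.3) + 1·(-212.8)]
= -5.2 kcal/mol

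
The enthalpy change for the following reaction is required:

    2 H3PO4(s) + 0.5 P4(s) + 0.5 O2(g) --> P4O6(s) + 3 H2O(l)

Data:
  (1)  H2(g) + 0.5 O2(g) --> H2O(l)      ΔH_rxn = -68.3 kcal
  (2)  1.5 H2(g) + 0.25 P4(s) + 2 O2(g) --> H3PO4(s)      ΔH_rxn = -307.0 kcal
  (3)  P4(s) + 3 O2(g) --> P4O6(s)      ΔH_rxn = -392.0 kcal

ΔH_rxn = 17.1 kcal

(1) × 3: (3)·(-68.3) = -204.9 kcal
(2) reversed and × 2: (-2)·(-307.0) = +614.0 kcal
(3) as written: -392.0 kcal
Combining the equations, ΔH_rxn = (3)·(-68.3) + (-2)·(-307.0) + (1)·(-392.0) = 17.1 kcal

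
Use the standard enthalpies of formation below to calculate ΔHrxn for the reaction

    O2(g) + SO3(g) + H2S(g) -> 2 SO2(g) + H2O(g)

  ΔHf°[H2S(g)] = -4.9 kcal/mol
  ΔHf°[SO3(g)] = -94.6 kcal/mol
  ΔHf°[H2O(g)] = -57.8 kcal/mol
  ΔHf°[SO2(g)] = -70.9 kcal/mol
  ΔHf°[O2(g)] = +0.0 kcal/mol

ΔH°rxn = Σ nΔHf°(products) − Σ nΔHf°(reactants).
Products: 2·(-70.9) + 1·(-57.8) = -199.6
Reactants: 1·(+0.0) + 1·(-94.6) + 1·(-4.9) = -99.5
ΔHrxn = (-199.6) − (-99.5) = -100.1 kcal/mol

ΔHrxn = -100.1 kcal/mol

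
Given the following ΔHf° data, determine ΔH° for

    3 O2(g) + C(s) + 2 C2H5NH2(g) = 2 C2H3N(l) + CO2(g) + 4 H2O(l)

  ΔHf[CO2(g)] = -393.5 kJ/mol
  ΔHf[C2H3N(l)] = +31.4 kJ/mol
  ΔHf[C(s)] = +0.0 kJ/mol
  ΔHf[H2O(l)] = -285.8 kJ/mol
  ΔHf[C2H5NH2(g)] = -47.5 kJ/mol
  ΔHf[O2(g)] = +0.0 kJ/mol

ΔH° = -1378.9 kJ/mol

Products: 2·(+31.4) + 1·(-393.5) + 4·(-285.8) = -1473.9
Reactants: 3·(+0.0) + 1·(+0.0) + 2·(-47.5) = -95.0
ΔH° = (-1473.9) − (-95.0) = -1378.9 kJ/mol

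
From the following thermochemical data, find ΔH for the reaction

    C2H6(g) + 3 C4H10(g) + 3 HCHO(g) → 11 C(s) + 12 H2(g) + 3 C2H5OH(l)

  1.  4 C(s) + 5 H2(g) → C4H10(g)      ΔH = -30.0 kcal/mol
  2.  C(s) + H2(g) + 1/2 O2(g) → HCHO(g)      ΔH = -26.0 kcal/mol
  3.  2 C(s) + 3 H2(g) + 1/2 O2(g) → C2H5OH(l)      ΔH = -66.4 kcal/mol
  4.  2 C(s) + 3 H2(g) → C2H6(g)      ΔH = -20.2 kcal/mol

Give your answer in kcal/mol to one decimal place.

ΔH = -11.0 kcal/mol

eq. 1 reversed and × 3 (reverse to put C4H10(g) on the reactant side; ×3 to match 3 C4H10(g) in the target): (-3)·(-30.0) = +90.0 kcal/mol
eq. 2 reversed and × 3 (reverse to put HCHO(g) on the reactant side; ×3 to match 3 HCHO(g) in the target): (-3)·(-26.0) = +78.0 kcal/mol
eq. 3 × 3 (×3 to match 3 C2H5OH(l) in the target): (3)·(-66.4) = -199.2 kcal/mol
eq. 4 reversed (reverse to put C2H6(g) on the reactant side): +20.2 kcal/mol
ΔH = (+90.0) + (+78.0) + (-199.2) + (+20.2) = -11.0 kcal/mol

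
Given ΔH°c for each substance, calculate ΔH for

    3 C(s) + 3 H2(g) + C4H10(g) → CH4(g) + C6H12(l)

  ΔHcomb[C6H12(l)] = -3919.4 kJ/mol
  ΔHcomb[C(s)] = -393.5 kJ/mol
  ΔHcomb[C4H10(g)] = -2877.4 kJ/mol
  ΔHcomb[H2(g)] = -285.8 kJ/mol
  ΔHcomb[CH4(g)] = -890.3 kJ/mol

ΔH = -105.6 kJ/mol

With combustion enthalpies, reactants minus products:
= [3·(-393.5) + 3·(-285.8) + 1·(-2877.4)] − [1·(-890.3) + 1·(-3919.4)]
= -105.6 kJ/mol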